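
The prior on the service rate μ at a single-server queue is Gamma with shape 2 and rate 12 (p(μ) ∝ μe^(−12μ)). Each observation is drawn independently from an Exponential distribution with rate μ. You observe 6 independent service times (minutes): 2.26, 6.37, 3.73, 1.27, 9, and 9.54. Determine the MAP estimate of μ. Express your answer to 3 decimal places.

μ̂_MAP = 0.158

The Exponential(rate=μ) likelihood is ∝ μ^n e^(−μΣtᵢ). Here n = 6 and Σtᵢ = 2.26 + 6.37 + 3.73 + 1.27 + 9 + 9.54 = 32.17.
Posterior ∝ μe^(−12μ) · μ^6e^(−32.17μ) = μ^7e^(−44.17μ), i.e. Gamma(8, 44.17).
Mode = (a−1)/b = 7/44.17 ≈ 0.158.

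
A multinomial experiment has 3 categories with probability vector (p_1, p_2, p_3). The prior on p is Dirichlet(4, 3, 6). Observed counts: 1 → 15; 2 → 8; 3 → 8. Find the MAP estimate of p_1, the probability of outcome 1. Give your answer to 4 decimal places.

MAP estimate: 0.4390

The posterior is Dirichlet(αᵢ + nᵢ) = Dirichlet(19, 11, 14).
For a Dirichlet(a₁,…,a_K) with all aᵢ > 1, the mode has j-th component (aⱼ − 1)/(Σaᵢ − K).
Here Σaᵢ = 44 and K = 3, so p_1 = (19 − 1)/(44 − 3) = 18/41 ≈ 0.4390.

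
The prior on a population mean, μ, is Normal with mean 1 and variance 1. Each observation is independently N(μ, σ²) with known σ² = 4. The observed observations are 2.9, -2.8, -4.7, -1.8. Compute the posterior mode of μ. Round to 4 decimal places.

μ̂_MAP = -0.3000

n = 4; x̄ = (2.9 + (-2.8) + (-4.7) + (-1.8))/4 = -6.4/4 = -1.6.
For a Normal prior and Normal likelihood with known variance, the posterior is Normal; its mode equals its mean, the precision-weighted average.
Prior precision 1/σ₀² = 1/1 = 1; data precision n/σ² = 4/4 = 1.
μ̂ = (1·1 + 1·(-1.6)) / (1 + 1) = (-0.6)/2 = -0.3000.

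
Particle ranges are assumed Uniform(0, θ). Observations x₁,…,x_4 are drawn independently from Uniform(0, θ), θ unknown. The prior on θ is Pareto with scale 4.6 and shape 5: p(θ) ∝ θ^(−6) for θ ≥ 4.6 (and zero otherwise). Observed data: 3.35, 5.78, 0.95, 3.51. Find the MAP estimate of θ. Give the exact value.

The Uniform(0, θ) likelihood is θ^(−n) for θ ≥ max(xᵢ), zero otherwise. Here max(xᵢ) = 5.78.
Posterior ∝ θ^(−6) · θ^(−4) = θ^(−10) on θ ≥ max(4.6, 5.78) = 5.78.
This density is strictly decreasing in θ, so the posterior mode lies at the lower boundary of the support.

θ̂_MAP = 5.78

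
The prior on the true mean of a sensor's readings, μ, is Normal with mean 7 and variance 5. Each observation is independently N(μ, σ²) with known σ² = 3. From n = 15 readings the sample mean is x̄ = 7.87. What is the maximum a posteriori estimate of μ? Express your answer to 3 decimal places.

μ̂_MAP = 7.837

n = 15, x̄ = 7.87.
For a Normal prior and Normal likelihood with known variance, the posterior is Normal; its mode equals its mean, the precision-weighted average.
Prior precision 1/σ₀² = 1/5 = 0.2; data precision n/σ² = 15/3 = 5.
μ̂ = (0.2·7 + 5·7.87) / (0.2 + 5) = 40.75/5.2 = 815/104 ≈ 7.837.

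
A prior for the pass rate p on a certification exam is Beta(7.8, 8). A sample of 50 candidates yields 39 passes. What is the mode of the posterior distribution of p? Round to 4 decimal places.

p̂_MAP = 0.7179

Prior: Beta(7.8, 8).
Data: 39 successes in 50 trials. The binomial likelihood contributes p^39(1−p)^11, so the posterior is Beta(7.8+39, 8+11) = Beta(46.8, 19).
For Beta(a, b) with a, b > 1 the mode is (a−1)/(a+b−2) = 45.8/63.8 ≈ 0.7179.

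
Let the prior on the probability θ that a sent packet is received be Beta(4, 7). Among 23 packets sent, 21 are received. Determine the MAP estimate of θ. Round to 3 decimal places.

Prior: Beta(4, 7).
Data: 21 successes in 23 trials. The binomial likelihood contributes θ^21(1−θ)^2, so the posterior is Beta(4+21, 7+2) = Beta(25, 9).
For Beta(a, b) with a, b > 1 the mode is (a−1)/(a+b−2) = 24/32 ≈ 0.750.

θ̂_MAP = 0.750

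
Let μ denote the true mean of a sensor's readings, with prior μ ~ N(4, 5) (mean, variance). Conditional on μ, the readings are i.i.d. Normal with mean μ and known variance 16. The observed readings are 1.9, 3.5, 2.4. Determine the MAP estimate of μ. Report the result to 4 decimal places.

μ̂_MAP = 3.3226

n = 3; x̄ = (1.9 + 3.5 + 2.4)/3 = 7.8/3 = 2.6.
For a Normal prior and Normal likelihood with known variance, the posterior is Normal; its mode equals its mean, the precision-weighted average.
Prior precision 1/σ₀² = 1/5 = 0.2; data precision n/σ² = 3/16 = 0.1875.
μ̂ = (0.2·4 + 0.1875·2.6) / (0.2 + 0.1875) = 1.2875/0.3875 = 103/31 ≈ 3.3226.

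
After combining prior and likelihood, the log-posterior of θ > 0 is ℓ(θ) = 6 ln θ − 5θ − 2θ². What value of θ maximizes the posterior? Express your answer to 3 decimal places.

ℓ'(θ) = 6/θ − 5 − 4θ. Setting this to zero and multiplying by θ: 4θ² + 5θ − 6 = 0.
θ = (−5 + √(5² + 4·4·6)) / (2·4) = (−5 + √121) / 8 = (−5 + 11)/8 = 3/4.
ℓ''(θ) = −6/θ² − 4 < 0, confirming a maximum.

θ̂_MAP = 0.750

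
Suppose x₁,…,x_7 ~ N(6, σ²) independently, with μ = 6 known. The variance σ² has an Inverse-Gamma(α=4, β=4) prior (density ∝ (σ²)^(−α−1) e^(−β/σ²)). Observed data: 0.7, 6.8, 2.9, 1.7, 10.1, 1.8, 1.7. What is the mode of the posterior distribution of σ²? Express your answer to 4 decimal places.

σ̂²_MAP = 6.9276

Sum of squared deviations about the known mean: SS = (0.7−6)² + (6.8−6)² + (2.9−6)² + (1.7−6)² + (10.1−6)² + (1.8−6)² + (1.7−6)² = 109.77.
The Normal likelihood contributes (σ²)^(−n/2) exp(−SS/(2σ²)), so the posterior is Inverse-Gamma(α + n/2, β + SS/2) = Inverse-Gamma(7.5, 58.885).
The mode of Inverse-Gamma(a, b) is b/(a+1) = 58.885/8.5 ≈ 6.9276.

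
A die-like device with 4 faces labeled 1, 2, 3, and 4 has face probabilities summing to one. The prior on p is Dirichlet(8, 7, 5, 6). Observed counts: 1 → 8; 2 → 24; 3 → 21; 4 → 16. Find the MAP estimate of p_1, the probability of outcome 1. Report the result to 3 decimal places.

MAP estimate: 0.165

The posterior is Dirichlet(αᵢ + nᵢ) = Dirichlet(16, 31, 26, 22).
For a Dirichlet(a₁,…,a_K) with all aᵢ > 1, the mode has j-th component (aⱼ − 1)/(Σaᵢ − K).
Here Σaᵢ = 95 and K = 4, so p_1 = (16 − 1)/(95 − 4) = 15/91 ≈ 0.165.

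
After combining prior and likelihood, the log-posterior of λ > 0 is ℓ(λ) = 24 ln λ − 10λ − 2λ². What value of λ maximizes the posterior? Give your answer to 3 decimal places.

ℓ'(λ) = 24/λ − 10 − 4λ. Setting this to zero and multiplying by λ: 4λ² + 10λ − 24 = 0.
λ = (−10 + √(10² + 4·4·24)) / (2·4) = (−10 + √484) / 8 = (−10 + 22)/8 = 3/2.
ℓ''(λ) = −24/λ² − 4 < 0, confirming a maximum.

λ̂_MAP = 1.500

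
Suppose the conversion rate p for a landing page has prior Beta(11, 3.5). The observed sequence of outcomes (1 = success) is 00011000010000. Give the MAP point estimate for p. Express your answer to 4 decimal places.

Prior: Beta(11, 3.5).
Data: 3 successes in 14 trials (from the sequence). The binomial likelihood contributes p^3(1−p)^11, so the posterior is Beta(11+3, 3.5+11) = Beta(14, 14.5).
For Beta(a, b) with a, b > 1 the mode is (a−1)/(a+b−2) = 13/26.5 ≈ 0.4906.

p̂_MAP = 0.4906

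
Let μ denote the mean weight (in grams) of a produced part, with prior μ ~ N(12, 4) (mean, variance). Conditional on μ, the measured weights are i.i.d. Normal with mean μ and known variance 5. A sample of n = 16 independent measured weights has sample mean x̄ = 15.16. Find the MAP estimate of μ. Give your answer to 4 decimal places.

μ̂_MAP = 14.9310

n = 16, x̄ = 15.16.
For a Normal prior and Normal likelihood with known variance, the posterior is Normal; its mode equals its mean, the precision-weighted average.
Prior precision 1/σ₀² = 1/4 = 0.25; data precision n/σ² = 16/5 = 3.2.
μ̂ = (0.25·12 + 3.2·15.16) / (0.25 + 3.2) = 51.512/3.45 = 25756/1725 ≈ 14.9310.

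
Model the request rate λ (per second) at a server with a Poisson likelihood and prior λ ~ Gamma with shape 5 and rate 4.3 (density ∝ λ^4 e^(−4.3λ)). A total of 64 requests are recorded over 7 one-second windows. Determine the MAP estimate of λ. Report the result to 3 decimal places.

Σxᵢ = 64, n = 7.
Posterior ∝ λ^4e^(−4.3λ) · λ^64e^(−7λ) = λ^68e^(−11.3λ), i.e. Gamma(shape=69, rate=11.3).
The mode of a Gamma(a, b) with a ≥ 1 (shape–rate) is (a−1)/b = 68/11.3 ≈ 6.018.

λ̂_MAP = 6.018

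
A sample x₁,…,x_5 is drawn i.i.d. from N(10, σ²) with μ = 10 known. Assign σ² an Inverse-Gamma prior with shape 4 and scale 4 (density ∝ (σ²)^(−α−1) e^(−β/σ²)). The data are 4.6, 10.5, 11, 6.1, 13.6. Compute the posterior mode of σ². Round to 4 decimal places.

σ̂²_MAP = 4.4387

Sum of squared deviations about the known mean: SS = (4.6−10)² + (10.5−10)² + (11−10)² + (6.1−10)² + (13.6−10)² = 58.58.
The Normal likelihood contributes (σ²)^(−n/2) exp(−SS/(2σ²)), so the posterior is Inverse-Gamma(α + n/2, β + SS/2) = Inverse-Gamma(6.5, 33.29).
The mode of Inverse-Gamma(a, b) is b/(a+1) = 33.29/7.5 ≈ 4.4387.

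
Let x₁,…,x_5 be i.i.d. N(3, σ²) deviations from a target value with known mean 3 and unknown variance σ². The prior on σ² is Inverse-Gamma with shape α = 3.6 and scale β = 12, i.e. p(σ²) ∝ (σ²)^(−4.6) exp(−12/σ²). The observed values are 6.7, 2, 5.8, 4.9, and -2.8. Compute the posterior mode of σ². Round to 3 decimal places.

σ̂²_MAP = 5.900

Sum of squared deviations about the known mean: SS = (6.7−3)² + (2−3)² + (5.8−3)² + (4.9−3)² + (-2.8−3)² = 59.78.
The Normal likelihood contributes (σ²)^(−n/2) exp(−SS/(2σ²)), so the posterior is Inverse-Gamma(α + n/2, β + SS/2) = Inverse-Gamma(6.1, 41.89).
The mode of Inverse-Gamma(a, b) is b/(a+1) = 41.89/7.1 ≈ 5.900.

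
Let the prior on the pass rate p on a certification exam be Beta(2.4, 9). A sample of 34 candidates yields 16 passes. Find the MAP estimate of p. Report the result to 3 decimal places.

p̂_MAP = 0.401

Prior: Beta(2.4, 9).
Data: 16 successes in 34 trials. The binomial likelihood contributes p^16(1−p)^18, so the posterior is Beta(2.4+16, 9+18) = Beta(18.4, 27).
For Beta(a, b) with a, b > 1 the mode is (a−1)/(a+b−2) = 17.4/43.4 ≈ 0.401.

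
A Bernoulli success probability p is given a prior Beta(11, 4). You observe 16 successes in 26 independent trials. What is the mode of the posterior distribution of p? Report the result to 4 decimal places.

Prior: Beta(11, 4).
Data: 16 successes in 26 trials. The binomial likelihood contributes p^16(1−p)^10, so the posterior is Beta(11+16, 4+10) = Beta(27, 14).
For Beta(a, b) with a, b > 1 the mode is (a−1)/(a+b−2) = 26/39 ≈ 0.6667.

p̂_MAP = 0.6667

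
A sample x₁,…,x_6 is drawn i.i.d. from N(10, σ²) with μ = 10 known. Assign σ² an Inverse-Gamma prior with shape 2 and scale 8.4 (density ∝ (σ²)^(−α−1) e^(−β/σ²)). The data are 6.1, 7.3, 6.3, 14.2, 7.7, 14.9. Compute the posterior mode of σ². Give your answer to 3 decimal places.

σ̂²_MAP = 8.328

Sum of squared deviations about the known mean: SS = (6.1−10)² + (7.3−10)² + (6.3−10)² + (14.2−10)² + (7.7−10)² + (14.9−10)² = 83.13.
The Normal likelihood contributes (σ²)^(−n/2) exp(−SS/(2σ²)), so the posterior is Inverse-Gamma(α + n/2, β + SS/2) = Inverse-Gamma(5, 49.965).
The mode of Inverse-Gamma(a, b) is b/(a+1) = 49.965/6 ≈ 8.328.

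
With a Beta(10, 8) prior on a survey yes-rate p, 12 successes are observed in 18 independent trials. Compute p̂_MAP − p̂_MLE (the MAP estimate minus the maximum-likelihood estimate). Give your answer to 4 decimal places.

Posterior is Beta(22, 14); MAP = (22−1)/(36−2) = 21/34 ≈ 0.61765.
MLE ignores the prior: p̂_MLE = k/n = 12/18 ≈ 0.66667.
Difference = 21/34 − 12/18 = -5/102 ≈ -0.0490.

MAP − MLE = -0.0490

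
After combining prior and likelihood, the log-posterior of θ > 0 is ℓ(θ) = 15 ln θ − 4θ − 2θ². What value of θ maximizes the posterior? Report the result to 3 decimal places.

θ̂_MAP = 1.500

ℓ'(θ) = 15/θ − 4 − 4θ. Setting this to zero and multiplying by θ: 4θ² + 4θ − 15 = 0.
θ = (−4 + √(4² + 4·4·15)) / (2·4) = (−4 + √256) / 8 = (−4 + 16)/8 = 3/2.
ℓ''(θ) = −15/θ² − 4 < 0, confirming a maximum.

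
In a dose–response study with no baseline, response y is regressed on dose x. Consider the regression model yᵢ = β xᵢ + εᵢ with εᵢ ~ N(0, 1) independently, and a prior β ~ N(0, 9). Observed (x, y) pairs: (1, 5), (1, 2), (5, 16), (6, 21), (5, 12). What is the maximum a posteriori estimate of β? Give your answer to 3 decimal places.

log p(β | y) = −Σ(yᵢ − βxᵢ)²/(2·1) − β²/(2·9) + const.
Setting the derivative to zero: Σxᵢ(yᵢ − βxᵢ)/1 − β/9 = 0, so β = Σxᵢyᵢ / (Σxᵢ² + σ²/τ²).
Σxᵢyᵢ = 1·5 + 1·2 + 5·16 + 6·21 + 5·12 = 273; Σxᵢ² = 88; σ²/τ² = 1/9.
β̂_MAP = 273 / (88 + 1/9) = 273/(793/9) = 189/61 ≈ 3.098.

β̂_MAP = 3.098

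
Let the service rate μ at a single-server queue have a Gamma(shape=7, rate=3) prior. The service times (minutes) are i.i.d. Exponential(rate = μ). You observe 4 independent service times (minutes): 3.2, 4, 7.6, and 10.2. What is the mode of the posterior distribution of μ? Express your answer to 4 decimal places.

The Exponential(rate=μ) likelihood is ∝ μ^n e^(−μΣtᵢ). Here n = 4 and Σtᵢ = 3.2 + 4 + 7.6 + 10.2 = 25.
Posterior ∝ μ^6e^(−3μ) · μ^4e^(−25μ) = μ^10e^(−28μ), i.e. Gamma(11, 28).
Mode = (a−1)/b = 10/28 ≈ 0.3571.

μ̂_MAP = 0.3571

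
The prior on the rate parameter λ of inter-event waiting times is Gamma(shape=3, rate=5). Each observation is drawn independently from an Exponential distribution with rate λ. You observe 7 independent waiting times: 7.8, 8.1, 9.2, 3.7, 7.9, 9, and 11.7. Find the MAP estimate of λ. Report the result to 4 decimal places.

The Exponential(rate=λ) likelihood is ∝ λ^n e^(−λΣtᵢ). Here n = 7 and Σtᵢ = 7.8 + 8.1 + 9.2 + 3.7 + 7.9 + 9 + 11.7 = 57.4.
Posterior ∝ λ^2e^(−5λ) · λ^7e^(−57.4λ) = λ^9e^(−62.4λ), i.e. Gamma(10, 62.4).
Mode = (a−1)/b = 9/62.4 ≈ 0.1442.

λ̂_MAP = 0.1442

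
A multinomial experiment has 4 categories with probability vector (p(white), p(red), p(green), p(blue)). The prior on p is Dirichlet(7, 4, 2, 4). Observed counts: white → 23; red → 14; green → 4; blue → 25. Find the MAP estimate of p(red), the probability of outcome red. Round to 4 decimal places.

The posterior is Dirichlet(αᵢ + nᵢ) = Dirichlet(30, 18, 6, 29).
For a Dirichlet(a₁,…,a_K) with all aᵢ > 1, the mode has j-th component (aⱼ − 1)/(Σaᵢ − K).
Here Σaᵢ = 83 and K = 4, so p(red) = (18 − 1)/(83 − 4) = 17/79 ≈ 0.2152.

MAP estimate of p(red) = 0.2152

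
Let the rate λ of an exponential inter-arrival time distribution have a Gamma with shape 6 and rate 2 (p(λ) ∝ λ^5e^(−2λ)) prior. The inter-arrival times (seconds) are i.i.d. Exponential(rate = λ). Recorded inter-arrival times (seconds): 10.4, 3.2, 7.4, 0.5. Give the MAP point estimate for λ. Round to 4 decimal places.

The Exponential(rate=λ) likelihood is ∝ λ^n e^(−λΣtᵢ). Here n = 4 and Σtᵢ = 10.4 + 3.2 + 7.4 + 0.5 = 21.5.
Posterior ∝ λ^5e^(−2λ) · λ^4e^(−21.5λ) = λ^9e^(−23.5λ), i.e. Gamma(10, 23.5).
Mode = (a−1)/b = 9/23.5 ≈ 0.3830.

λ̂_MAP = 0.3830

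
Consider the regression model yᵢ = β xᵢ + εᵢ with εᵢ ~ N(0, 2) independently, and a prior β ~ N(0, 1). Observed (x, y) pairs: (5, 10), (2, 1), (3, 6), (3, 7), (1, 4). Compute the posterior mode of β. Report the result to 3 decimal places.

β̂_MAP = 1.900

log p(β | y) = −Σ(yᵢ − βxᵢ)²/(2·2) − β²/(2·1) + const.
Setting the derivative to zero: Σxᵢ(yᵢ − βxᵢ)/2 − β/1 = 0, so β = Σxᵢyᵢ / (Σxᵢ² + σ²/τ²).
Σxᵢyᵢ = 5·10 + 2·1 + 3·6 + 3·7 + 1·4 = 95; Σxᵢ² = 48; σ²/τ² = 2.
β̂_MAP = 95 / (48 + 2) = 95/50 ≈ 1.900.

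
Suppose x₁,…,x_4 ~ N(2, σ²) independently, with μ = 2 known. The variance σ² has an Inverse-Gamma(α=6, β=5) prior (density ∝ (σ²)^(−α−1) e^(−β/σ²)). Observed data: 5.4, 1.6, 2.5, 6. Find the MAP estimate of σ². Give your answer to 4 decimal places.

Sum of squared deviations about the known mean: SS = (5.4−2)² + (1.6−2)² + (2.5−2)² + (6−2)² = 27.97.
The Normal likelihood contributes (σ²)^(−n/2) exp(−SS/(2σ²)), so the posterior is Inverse-Gamma(α + n/2, β + SS/2) = Inverse-Gamma(8, 18.985).
The mode of Inverse-Gamma(a, b) is b/(a+1) = 18.985/9 ≈ 2.1094.

σ̂²_MAP = 2.1094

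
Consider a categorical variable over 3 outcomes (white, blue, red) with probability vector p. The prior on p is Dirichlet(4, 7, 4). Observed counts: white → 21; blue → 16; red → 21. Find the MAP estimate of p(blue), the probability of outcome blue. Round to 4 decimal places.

The posterior is Dirichlet(αᵢ + nᵢ) = Dirichlet(25, 23, 25).
For a Dirichlet(a₁,…,a_K) with all aᵢ > 1, the mode has j-th component (aⱼ − 1)/(Σaᵢ − K).
Here Σaᵢ = 73 and K = 3, so p(blue) = (23 − 1)/(73 − 3) = 22/70 ≈ 0.3143.

MAP estimate of p(blue) = 0.3143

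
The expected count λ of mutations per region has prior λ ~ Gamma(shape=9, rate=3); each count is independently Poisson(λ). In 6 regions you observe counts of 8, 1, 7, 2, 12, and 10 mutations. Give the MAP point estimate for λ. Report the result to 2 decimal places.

Σxᵢ = 8+1+7+2+12+10 = 40, with n = 6.
Posterior ∝ λ^8e^(−3λ) · λ^40e^(−6λ) = λ^48e^(−9λ), i.e. Gamma(shape=49, rate=9).
The mode of a Gamma(a, b) with a ≥ 1 (shape–rate) is (a−1)/b = 48/9 ≈ 5.33.

λ̂_MAP = 5.33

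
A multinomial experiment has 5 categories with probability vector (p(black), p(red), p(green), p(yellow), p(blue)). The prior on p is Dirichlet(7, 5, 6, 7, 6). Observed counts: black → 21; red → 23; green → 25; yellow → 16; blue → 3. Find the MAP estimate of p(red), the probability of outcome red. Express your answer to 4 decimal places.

MAP estimate of p(red) = 0.2368

The posterior is Dirichlet(αᵢ + nᵢ) = Dirichlet(28, 28, 31, 23, 9).
For a Dirichlet(a₁,…,a_K) with all aᵢ > 1, the mode has j-th component (aⱼ − 1)/(Σaᵢ − K).
Here Σaᵢ = 119 and K = 5, so p(red) = (28 − 1)/(119 − 5) = 27/114 ≈ 0.2368.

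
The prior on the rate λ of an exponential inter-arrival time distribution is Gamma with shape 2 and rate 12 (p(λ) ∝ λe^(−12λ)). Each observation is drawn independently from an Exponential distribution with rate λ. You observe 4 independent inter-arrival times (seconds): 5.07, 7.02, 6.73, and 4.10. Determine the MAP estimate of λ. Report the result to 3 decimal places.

λ̂_MAP = 0.143

The Exponential(rate=λ) likelihood is ∝ λ^n e^(−λΣtᵢ). Here n = 4 and Σtᵢ = 5.07 + 7.02 + 6.73 + 4.10 = 22.92.
Posterior ∝ λe^(−12λ) · λ^4e^(−22.92λ) = λ^5e^(−34.92λ), i.e. Gamma(6, 34.92).
Mode = (a−1)/b = 5/34.92 ≈ 0.143.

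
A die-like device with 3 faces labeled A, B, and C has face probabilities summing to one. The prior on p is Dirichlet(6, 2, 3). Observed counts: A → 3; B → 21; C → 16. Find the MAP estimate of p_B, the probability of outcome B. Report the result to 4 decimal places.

MAP estimate of p_B = 0.4583

The posterior is Dirichlet(αᵢ + nᵢ) = Dirichlet(9, 23, 19).
For a Dirichlet(a₁,…,a_K) with all aᵢ > 1, the mode has j-th component (aⱼ − 1)/(Σaᵢ − K).
Here Σaᵢ = 51 and K = 3, so p_B = (23 − 1)/(51 − 3) = 22/48 ≈ 0.4583.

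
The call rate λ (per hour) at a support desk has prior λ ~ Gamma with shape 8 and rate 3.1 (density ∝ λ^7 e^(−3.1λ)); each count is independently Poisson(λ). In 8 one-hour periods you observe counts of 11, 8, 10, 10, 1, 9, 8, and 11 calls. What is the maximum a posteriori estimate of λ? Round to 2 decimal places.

Σxᵢ = 11+8+10+10+1+9+8+11 = 68, with n = 8.
Posterior ∝ λ^7e^(−3.1λ) · λ^68e^(−8λ) = λ^75e^(−11.1λ), i.e. Gamma(shape=76, rate=11.1).
The mode of a Gamma(a, b) with a ≥ 1 (shape–rate) is (a−1)/b = 75/11.1 ≈ 6.76.

λ̂_MAP = 6.76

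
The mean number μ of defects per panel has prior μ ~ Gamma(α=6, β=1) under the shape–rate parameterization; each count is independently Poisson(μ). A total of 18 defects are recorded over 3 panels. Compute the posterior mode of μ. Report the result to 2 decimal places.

μ̂_MAP = 5.75

Σxᵢ = 18, n = 3.
Posterior ∝ μ^5e^(−1μ) · μ^18e^(−3μ) = μ^23e^(−4μ), i.e. Gamma(shape=24, rate=4).
The mode of a Gamma(a, b) with a ≥ 1 (shape–rate) is (a−1)/b = 23/4 ≈ 5.75.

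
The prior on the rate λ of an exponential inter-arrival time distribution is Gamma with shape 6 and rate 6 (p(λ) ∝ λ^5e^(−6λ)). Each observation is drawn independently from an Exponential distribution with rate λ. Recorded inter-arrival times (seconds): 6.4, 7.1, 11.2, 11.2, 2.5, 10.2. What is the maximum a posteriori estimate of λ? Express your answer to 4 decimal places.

The Exponential(rate=λ) likelihood is ∝ λ^n e^(−λΣtᵢ). Here n = 6 and Σtᵢ = 6.4 + 7.1 + 11.2 + 11.2 + 2.5 + 10.2 = 48.6.
Posterior ∝ λ^5e^(−6λ) · λ^6e^(−48.6λ) = λ^11e^(−54.6λ), i.e. Gamma(12, 54.6).
Mode = (a−1)/b = 11/54.6 ≈ 0.2015.

λ̂_MAP = 0.2015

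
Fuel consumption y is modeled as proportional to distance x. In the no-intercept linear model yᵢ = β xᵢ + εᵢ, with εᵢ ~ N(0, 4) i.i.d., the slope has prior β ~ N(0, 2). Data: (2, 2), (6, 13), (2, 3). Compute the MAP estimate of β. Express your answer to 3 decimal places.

β̂_MAP = 1.913

log p(β | y) = −Σ(yᵢ − βxᵢ)²/(2·4) − β²/(2·2) + const.
Setting the derivative to zero: Σxᵢ(yᵢ − βxᵢ)/4 − β/2 = 0, so β = Σxᵢyᵢ / (Σxᵢ² + σ²/τ²).
Σxᵢyᵢ = 2·2 + 6·13 + 2·3 = 88; Σxᵢ² = 44; σ²/τ² = 2.
β̂_MAP = 88 / (44 + 2) = 88/46 ≈ 1.913.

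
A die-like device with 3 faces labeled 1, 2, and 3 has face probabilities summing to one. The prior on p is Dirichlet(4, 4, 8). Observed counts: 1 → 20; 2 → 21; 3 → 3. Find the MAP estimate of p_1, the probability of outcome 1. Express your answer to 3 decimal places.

The posterior is Dirichlet(αᵢ + nᵢ) = Dirichlet(24, 25, 11).
For a Dirichlet(a₁,…,a_K) with all aᵢ > 1, the mode has j-th component (aⱼ − 1)/(Σaᵢ − K).
Here Σaᵢ = 60 and K = 3, so p_1 = (24 − 1)/(60 − 3) = 23/57 ≈ 0.404.

MAP estimate: 0.404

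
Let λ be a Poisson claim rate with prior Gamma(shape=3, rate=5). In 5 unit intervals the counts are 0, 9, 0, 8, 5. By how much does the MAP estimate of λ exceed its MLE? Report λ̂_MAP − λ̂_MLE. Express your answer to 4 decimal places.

Σxᵢ = 22. Posterior is Gamma(25, 10); MAP = (25−1)/10 = 24/10 ≈ 2.40000.
MLE = x̄ = 22/5 ≈ 4.40000.
Difference = 24/10 − 22/5 = -2 ≈ -2.0000.

MAP − MLE = -2.0000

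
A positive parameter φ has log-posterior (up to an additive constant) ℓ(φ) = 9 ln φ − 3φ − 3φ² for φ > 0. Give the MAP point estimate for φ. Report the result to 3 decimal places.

φ̂_MAP = 1.000

ℓ'(φ) = 9/φ − 3 − 6φ. Setting this to zero and multiplying by φ: 6φ² + 3φ − 9 = 0.
φ = (−3 + √(3² + 4·6·9)) / (2·6) = (−3 + √225) / 12 = (−3 + 15)/12 = 1.
ℓ''(φ) = −9/φ² − 6 < 0, confirming a maximum.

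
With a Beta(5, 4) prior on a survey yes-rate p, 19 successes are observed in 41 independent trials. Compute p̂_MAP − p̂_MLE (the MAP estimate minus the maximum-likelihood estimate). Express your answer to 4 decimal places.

MAP − MLE = 0.0158

Posterior is Beta(24, 26); MAP = (24−1)/(50−2) = 23/48 ≈ 0.47917.
MLE ignores the prior: p̂_MLE = k/n = 19/41 ≈ 0.46341.
Difference = 23/48 − 19/41 = 31/1968 ≈ 0.0158.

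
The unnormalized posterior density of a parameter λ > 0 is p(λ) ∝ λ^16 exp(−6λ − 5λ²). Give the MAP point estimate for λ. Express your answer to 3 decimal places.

ℓ'(λ) = 16/λ − 6 − 10λ. Setting this to zero and multiplying by λ: 10λ² + 6λ − 16 = 0.
λ = (−6 + √(6² + 4·10·16)) / (2·10) = (−6 + √676) / 20 = (−6 + 26)/20 = 1.
ℓ''(λ) = −16/λ² − 10 < 0, confirming a maximum.

λ̂_MAP = 1.000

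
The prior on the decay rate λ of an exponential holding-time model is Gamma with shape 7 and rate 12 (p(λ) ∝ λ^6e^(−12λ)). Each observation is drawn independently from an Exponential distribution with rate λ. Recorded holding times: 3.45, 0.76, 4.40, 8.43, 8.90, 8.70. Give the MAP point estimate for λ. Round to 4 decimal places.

The Exponential(rate=λ) likelihood is ∝ λ^n e^(−λΣtᵢ). Here n = 6 and Σtᵢ = 3.45 + 0.76 + 4.40 + 8.43 + 8.90 + 8.70 = 34.64.
Posterior ∝ λ^6e^(−12λ) · λ^6e^(−34.64λ) = λ^12e^(−46.64λ), i.e. Gamma(13, 46.64).
Mode = (a−1)/b = 12/46.64 ≈ 0.2573.

λ̂_MAP = 0.2573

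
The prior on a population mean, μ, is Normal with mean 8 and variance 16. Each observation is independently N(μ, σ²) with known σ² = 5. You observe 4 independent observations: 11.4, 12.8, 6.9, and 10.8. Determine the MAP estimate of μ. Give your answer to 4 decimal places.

n = 4; x̄ = (11.4 + 12.8 + 6.9 + 10.8)/4 = 41.9/4 = 10.475.
For a Normal prior and Normal likelihood with known variance, the posterior is Normal; its mode equals its mean, the precision-weighted average.
Prior precision 1/σ₀² = 1/16 = 0.0625; data precision n/σ² = 4/5 = 0.8.
μ̂ = (0.0625·8 + 0.8·10.475) / (0.0625 + 0.8) = 8.88/0.8625 = 1184/115 ≈ 10.2957.

μ̂_MAP = 10.2957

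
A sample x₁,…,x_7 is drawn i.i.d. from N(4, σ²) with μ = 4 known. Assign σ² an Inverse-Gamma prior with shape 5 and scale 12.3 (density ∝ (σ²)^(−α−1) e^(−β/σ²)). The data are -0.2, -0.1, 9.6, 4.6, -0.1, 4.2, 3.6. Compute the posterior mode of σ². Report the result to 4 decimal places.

σ̂²_MAP = 5.6726

Sum of squared deviations about the known mean: SS = (-0.2−4)² + (-0.1−4)² + (9.6−4)² + (4.6−4)² + (-0.1−4)² + (4.2−4)² + (3.6−4)² = 83.18.
The Normal likelihood contributes (σ²)^(−n/2) exp(−SS/(2σ²)), so the posterior is Inverse-Gamma(α + n/2, β + SS/2) = Inverse-Gamma(8.5, 53.89).
The mode of Inverse-Gamma(a, b) is b/(a+1) = 53.89/9.5 ≈ 5.6726.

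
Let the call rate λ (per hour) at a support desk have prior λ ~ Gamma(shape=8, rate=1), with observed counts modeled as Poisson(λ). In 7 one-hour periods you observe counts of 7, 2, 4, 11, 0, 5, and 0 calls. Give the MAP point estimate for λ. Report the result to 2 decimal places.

Σxᵢ = 7+2+4+11+0+5+0 = 29, with n = 7.
Posterior ∝ λ^7e^(−1λ) · λ^29e^(−7λ) = λ^36e^(−8λ), i.e. Gamma(shape=37, rate=8).
The mode of a Gamma(a, b) with a ≥ 1 (shape–rate) is (a−1)/b = 36/8 ≈ 4.50.

λ̂_MAP = 4.50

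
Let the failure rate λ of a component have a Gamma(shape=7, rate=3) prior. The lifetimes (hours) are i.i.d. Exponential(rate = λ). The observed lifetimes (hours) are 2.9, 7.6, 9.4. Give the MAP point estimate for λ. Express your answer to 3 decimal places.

λ̂_MAP = 0.393

The Exponential(rate=λ) likelihood is ∝ λ^n e^(−λΣtᵢ). Here n = 3 and Σtᵢ = 2.9 + 7.6 + 9.4 = 19.9.
Posterior ∝ λ^6e^(−3λ) · λ^3e^(−19.9λ) = λ^9e^(−22.9λ), i.e. Gamma(10, 22.9).
Mode = (a−1)/b = 9/22.9 ≈ 0.393.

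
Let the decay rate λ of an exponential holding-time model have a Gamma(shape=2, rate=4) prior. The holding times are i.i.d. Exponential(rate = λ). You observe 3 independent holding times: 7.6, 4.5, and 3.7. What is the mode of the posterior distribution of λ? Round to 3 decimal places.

λ̂_MAP = 0.202

The Exponential(rate=λ) likelihood is ∝ λ^n e^(−λΣtᵢ). Here n = 3 and Σtᵢ = 7.6 + 4.5 + 3.7 = 15.8.
Posterior ∝ λe^(−4λ) · λ^3e^(−15.8λ) = λ^4e^(−19.8λ), i.e. Gamma(5, 19.8).
Mode = (a−1)/b = 4/19.8 ≈ 0.202.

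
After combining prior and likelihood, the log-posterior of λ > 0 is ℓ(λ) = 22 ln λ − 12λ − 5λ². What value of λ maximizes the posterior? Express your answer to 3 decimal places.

ℓ'(λ) = 22/λ − 12 − 10λ. Setting this to zero and multiplying by λ: 10λ² + 12λ − 22 = 0.
λ = (−12 + √(12² + 4·10·22)) / (2·10) = (−12 + √1024) / 20 = (−12 + 32)/20 = 1.
ℓ''(λ) = −22/λ² − 10 < 0, confirming a maximum.

λ̂_MAP = 1.000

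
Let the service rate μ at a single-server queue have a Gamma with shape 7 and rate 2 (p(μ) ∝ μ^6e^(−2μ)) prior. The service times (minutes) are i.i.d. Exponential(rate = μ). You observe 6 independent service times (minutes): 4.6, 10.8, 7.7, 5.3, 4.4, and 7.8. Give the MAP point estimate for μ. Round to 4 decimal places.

μ̂_MAP = 0.2817

The Exponential(rate=μ) likelihood is ∝ μ^n e^(−μΣtᵢ). Here n = 6 and Σtᵢ = 4.6 + 10.8 + 7.7 + 5.3 + 4.4 + 7.8 = 40.6.
Posterior ∝ μ^6e^(−2μ) · μ^6e^(−40.6μ) = μ^12e^(−42.6μ), i.e. Gamma(13, 42.6).
Mode = (a−1)/b = 12/42.6 ≈ 0.2817.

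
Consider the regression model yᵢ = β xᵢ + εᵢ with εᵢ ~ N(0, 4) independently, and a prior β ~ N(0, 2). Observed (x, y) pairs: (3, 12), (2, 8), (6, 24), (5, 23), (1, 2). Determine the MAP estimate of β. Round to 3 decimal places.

log p(β | y) = −Σ(yᵢ − βxᵢ)²/(2·4) − β²/(2·2) + const.
Setting the derivative to zero: Σxᵢ(yᵢ − βxᵢ)/4 − β/2 = 0, so β = Σxᵢyᵢ / (Σxᵢ² + σ²/τ²).
Σxᵢyᵢ = 3·12 + 2·8 + 6·24 + 5·23 + 1·2 = 313; Σxᵢ² = 75; σ²/τ² = 2.
β̂_MAP = 313 / (75 + 2) = 313/77 ≈ 4.065.

β̂_MAP = 4.065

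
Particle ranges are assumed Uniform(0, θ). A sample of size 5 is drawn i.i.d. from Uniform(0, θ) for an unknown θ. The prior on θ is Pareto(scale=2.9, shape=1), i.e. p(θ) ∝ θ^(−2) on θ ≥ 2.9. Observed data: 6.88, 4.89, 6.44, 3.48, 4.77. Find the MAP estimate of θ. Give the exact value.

The Uniform(0, θ) likelihood is θ^(−n) for θ ≥ max(xᵢ), zero otherwise. Here max(xᵢ) = 6.88.
Posterior ∝ θ^(−2) · θ^(−5) = θ^(−7) on θ ≥ max(2.9, 6.88) = 6.88.
This density is strictly decreasing in θ, so the posterior mode lies at the lower boundary of the support.

θ̂_MAP = 6.88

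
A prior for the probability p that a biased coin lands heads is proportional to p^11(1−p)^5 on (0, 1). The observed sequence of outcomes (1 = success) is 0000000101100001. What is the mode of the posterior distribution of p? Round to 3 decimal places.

The prior density ∝ p^11(1−p)^5 is the kernel of Beta(12, 6).
Data: 4 successes in 16 trials (from the sequence). The binomial likelihood contributes p^4(1−p)^12, so the posterior is Beta(12+4, 6+12) = Beta(16, 18).
For Beta(a, b) with a, b > 1 the mode is (a−1)/(a+b−2) = 15/32 ≈ 0.469.

p̂_MAP = 0.469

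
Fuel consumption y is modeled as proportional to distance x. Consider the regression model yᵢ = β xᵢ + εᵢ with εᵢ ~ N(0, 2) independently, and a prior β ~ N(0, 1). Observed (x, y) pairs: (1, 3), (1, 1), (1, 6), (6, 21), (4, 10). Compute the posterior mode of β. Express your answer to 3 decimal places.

log p(β | y) = −Σ(yᵢ − βxᵢ)²/(2·2) − β²/(2·1) + const.
Setting the derivative to zero: Σxᵢ(yᵢ − βxᵢ)/2 − β/1 = 0, so β = Σxᵢyᵢ / (Σxᵢ² + σ²/τ²).
Σxᵢyᵢ = 1·3 + 1·1 + 1·6 + 6·21 + 4·10 = 176; Σxᵢ² = 55; σ²/τ² = 2.
β̂_MAP = 176 / (55 + 2) = 176/57 ≈ 3.088.

β̂_MAP = 3.088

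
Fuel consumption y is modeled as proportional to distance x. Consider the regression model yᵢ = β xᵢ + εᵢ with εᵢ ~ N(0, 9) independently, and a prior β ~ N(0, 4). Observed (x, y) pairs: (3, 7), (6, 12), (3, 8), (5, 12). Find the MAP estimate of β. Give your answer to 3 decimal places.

log p(β | y) = −Σ(yᵢ − βxᵢ)²/(2·9) − β²/(2·4) + const.
Setting the derivative to zero: Σxᵢ(yᵢ − βxᵢ)/9 − β/4 = 0, so β = Σxᵢyᵢ / (Σxᵢ² + σ²/τ²).
Σxᵢyᵢ = 3·7 + 6·12 + 3·8 + 5·12 = 177; Σxᵢ² = 79; σ²/τ² = 2.25.
β̂_MAP = 177 / (79 + 2.25) = 177/81.25 ≈ 2.178.

β̂_MAP = 2.178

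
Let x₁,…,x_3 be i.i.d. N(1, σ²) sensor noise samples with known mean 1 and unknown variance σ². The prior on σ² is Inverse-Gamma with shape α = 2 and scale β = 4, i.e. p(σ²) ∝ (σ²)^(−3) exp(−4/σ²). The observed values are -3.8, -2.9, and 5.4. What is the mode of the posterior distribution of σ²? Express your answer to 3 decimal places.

σ̂²_MAP = 7.290

Sum of squared deviations about the known mean: SS = (-3.8−1)² + (-2.9−1)² + (5.4−1)² = 57.61.
The Normal likelihood contributes (σ²)^(−n/2) exp(−SS/(2σ²)), so the posterior is Inverse-Gamma(α + n/2, β + SS/2) = Inverse-Gamma(3.5, 32.805).
The mode of Inverse-Gamma(a, b) is b/(a+1) = 32.805/4.5 ≈ 7.290.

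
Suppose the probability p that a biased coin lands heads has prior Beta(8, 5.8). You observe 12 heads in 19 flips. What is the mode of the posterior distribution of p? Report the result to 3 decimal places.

p̂_MAP = 0.617

Prior: Beta(8, 5.8).
Data: 12 successes in 19 trials. The binomial likelihood contributes p^12(1−p)^7, so the posterior is Beta(8+12, 5.8+7) = Beta(20, 12.8).
For Beta(a, b) with a, b > 1 the mode is (a−1)/(a+b−2) = 19/30.8 ≈ 0.617.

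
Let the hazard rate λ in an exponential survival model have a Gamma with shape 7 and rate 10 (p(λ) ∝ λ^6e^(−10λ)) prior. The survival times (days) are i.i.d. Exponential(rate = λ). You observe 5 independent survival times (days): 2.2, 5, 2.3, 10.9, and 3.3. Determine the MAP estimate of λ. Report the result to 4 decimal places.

λ̂_MAP = 0.3264

The Exponential(rate=λ) likelihood is ∝ λ^n e^(−λΣtᵢ). Here n = 5 and Σtᵢ = 2.2 + 5 + 2.3 + 10.9 + 3.3 = 23.7.
Posterior ∝ λ^6e^(−10λ) · λ^5e^(−23.7λ) = λ^11e^(−33.7λ), i.e. Gamma(12, 33.7).
Mode = (a−1)/b = 11/33.7 ≈ 0.3264.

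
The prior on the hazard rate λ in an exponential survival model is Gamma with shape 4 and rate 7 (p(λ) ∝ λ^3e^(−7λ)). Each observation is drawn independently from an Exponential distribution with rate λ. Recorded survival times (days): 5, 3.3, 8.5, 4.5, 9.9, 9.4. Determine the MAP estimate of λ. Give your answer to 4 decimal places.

λ̂_MAP = 0.1891

The Exponential(rate=λ) likelihood is ∝ λ^n e^(−λΣtᵢ). Here n = 6 and Σtᵢ = 5 + 3.3 + 8.5 + 4.5 + 9.9 + 9.4 = 40.6.
Posterior ∝ λ^3e^(−7λ) · λ^6e^(−40.6λ) = λ^9e^(−47.6λ), i.e. Gamma(10, 47.6).
Mode = (a−1)/b = 9/47.6 ≈ 0.1891.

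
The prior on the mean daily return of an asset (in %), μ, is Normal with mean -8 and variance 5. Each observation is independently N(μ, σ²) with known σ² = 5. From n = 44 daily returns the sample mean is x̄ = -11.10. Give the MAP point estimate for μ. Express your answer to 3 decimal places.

n = 44, x̄ = -11.10.
For a Normal prior and Normal likelihood with known variance, the posterior is Normal; its mode equals its mean, the precision-weighted average.
Prior precision 1/σ₀² = 1/5 = 0.2; data precision n/σ² = 44/5 = 8.8.
μ̂ = (0.2·(-8) + 8.8·(-11.1)) / (0.2 + 8.8) = (-99.28)/9 = -2482/225 ≈ -11.031.

μ̂_MAP = -11.031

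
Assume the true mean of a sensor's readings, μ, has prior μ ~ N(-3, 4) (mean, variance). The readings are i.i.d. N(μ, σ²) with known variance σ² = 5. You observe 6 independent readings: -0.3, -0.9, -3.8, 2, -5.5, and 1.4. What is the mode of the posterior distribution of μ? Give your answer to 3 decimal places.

n = 6; x̄ = ((-0.3) + (-0.9) + (-3.8) + 2 + (-5.5) + 1.4)/6 = -7.1/6 = -71/60 ≈ -1.1833.
For a Normal prior and Normal likelihood with known variance, the posterior is Normal; its mode equals its mean, the precision-weighted average.
Prior precision 1/σ₀² = 1/4 = 0.25; data precision n/σ² = 6/5 = 1.2.
μ̂ = (0.25·(-3) + 1.2·(-71/60)) / (0.25 + 1.2) = (-2.17)/1.45 = -217/145 ≈ -1.497.

μ̂_MAP = -1.497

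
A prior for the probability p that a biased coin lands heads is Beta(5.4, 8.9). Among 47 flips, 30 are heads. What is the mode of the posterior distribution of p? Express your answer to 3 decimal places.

p̂_MAP = 0.580

Prior: Beta(5.4, 8.9).
Data: 30 successes in 47 trials. The binomial likelihood contributes p^30(1−p)^17, so the posterior is Beta(5.4+30, 8.9+17) = Beta(35.4, 25.9).
For Beta(a, b) with a, b > 1 the mode is (a−1)/(a+b−2) = 34.4/59.3 ≈ 0.580.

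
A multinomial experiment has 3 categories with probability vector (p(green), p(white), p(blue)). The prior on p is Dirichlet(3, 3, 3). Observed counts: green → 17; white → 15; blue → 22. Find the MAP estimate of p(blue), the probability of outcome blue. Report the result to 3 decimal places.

The posterior is Dirichlet(αᵢ + nᵢ) = Dirichlet(20, 18, 25).
For a Dirichlet(a₁,…,a_K) with all aᵢ > 1, the mode has j-th component (aⱼ − 1)/(Σaᵢ − K).
Here Σaᵢ = 63 and K = 3, so p(blue) = (25 − 1)/(63 − 3) = 24/60 ≈ 0.400.

MAP estimate of p(blue) = 0.400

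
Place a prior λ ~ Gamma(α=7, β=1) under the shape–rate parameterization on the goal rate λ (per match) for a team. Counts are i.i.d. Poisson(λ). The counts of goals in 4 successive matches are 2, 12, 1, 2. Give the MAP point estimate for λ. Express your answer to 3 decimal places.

Σxᵢ = 2+12+1+2 = 17, with n = 4.
Posterior ∝ λ^6e^(−1λ) · λ^17e^(−4λ) = λ^23e^(−5λ), i.e. Gamma(shape=24, rate=5).
The mode of a Gamma(a, b) with a ≥ 1 (shape–rate) is (a−1)/b = 23/5 ≈ 4.600.

λ̂_MAP = 4.600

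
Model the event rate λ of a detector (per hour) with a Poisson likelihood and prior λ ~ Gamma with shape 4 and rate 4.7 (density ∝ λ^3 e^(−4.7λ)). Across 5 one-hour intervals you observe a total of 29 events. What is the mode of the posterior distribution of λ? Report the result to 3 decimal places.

λ̂_MAP = 3.299

Σxᵢ = 29, n = 5.
Posterior ∝ λ^3e^(−4.7λ) · λ^29e^(−5λ) = λ^32e^(−9.7λ), i.e. Gamma(shape=33, rate=9.7).
The mode of a Gamma(a, b) with a ≥ 1 (shape–rate) is (a−1)/b = 32/9.7 ≈ 3.299.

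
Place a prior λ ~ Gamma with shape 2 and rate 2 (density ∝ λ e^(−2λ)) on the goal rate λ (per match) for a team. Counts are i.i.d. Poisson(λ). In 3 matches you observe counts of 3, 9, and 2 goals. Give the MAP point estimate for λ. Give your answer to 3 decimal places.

Σxᵢ = 3+9+2 = 14, with n = 3.
Posterior ∝ λe^(−2λ) · λ^14e^(−3λ) = λ^15e^(−5λ), i.e. Gamma(shape=16, rate=5).
The mode of a Gamma(a, b) with a ≥ 1 (shape–rate) is (a−1)/b = 15/5 ≈ 3.000.

λ̂_MAP = 3.000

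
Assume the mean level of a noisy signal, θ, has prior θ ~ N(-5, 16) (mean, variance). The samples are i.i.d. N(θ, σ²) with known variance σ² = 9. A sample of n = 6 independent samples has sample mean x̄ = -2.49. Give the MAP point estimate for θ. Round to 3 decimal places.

θ̂_MAP = -2.705

n = 6, x̄ = -2.49.
For a Normal prior and Normal likelihood with known variance, the posterior is Normal; its mode equals its mean, the precision-weighted average.
Prior precision 1/σ₀² = 1/16 = 0.0625; data precision n/σ² = 6/9 = 2/3.
θ̂ = (0.0625·(-5) + (2/3)·(-2.49)) / (0.0625 + 2/3) = (-1.9725)/(35/48) = -2367/875 ≈ -2.705.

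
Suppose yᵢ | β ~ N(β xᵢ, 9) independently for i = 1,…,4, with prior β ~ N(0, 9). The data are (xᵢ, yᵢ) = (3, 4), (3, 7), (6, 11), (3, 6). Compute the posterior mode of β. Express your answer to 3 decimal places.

β̂_MAP = 1.828

log p(β | y) = −Σ(yᵢ − βxᵢ)²/(2·9) − β²/(2·9) + const.
Setting the derivative to zero: Σxᵢ(yᵢ − βxᵢ)/9 − β/9 = 0, so β = Σxᵢyᵢ / (Σxᵢ² + σ²/τ²).
Σxᵢyᵢ = 3·4 + 3·7 + 6·11 + 3·6 = 117; Σxᵢ² = 63; σ²/τ² = 1.
β̂_MAP = 117 / (63 + 1) = 117/64 ≈ 1.828.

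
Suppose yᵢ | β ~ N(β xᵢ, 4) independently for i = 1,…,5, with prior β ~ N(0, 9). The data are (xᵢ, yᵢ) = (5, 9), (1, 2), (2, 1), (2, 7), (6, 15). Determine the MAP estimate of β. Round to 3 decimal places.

log p(β | y) = −Σ(yᵢ − βxᵢ)²/(2·4) − β²/(2·9) + const.
Setting the derivative to zero: Σxᵢ(yᵢ − βxᵢ)/4 − β/9 = 0, so β = Σxᵢyᵢ / (Σxᵢ² + σ²/τ²).
Σxᵢyᵢ = 5·9 + 1·2 + 2·1 + 2·7 + 6·15 = 153; Σxᵢ² = 70; σ²/τ² = 4/9.
β̂_MAP = 153 / (70 + 4/9) = 153/(634/9) = 1377/634 ≈ 2.172.

β̂_MAP = 2.172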